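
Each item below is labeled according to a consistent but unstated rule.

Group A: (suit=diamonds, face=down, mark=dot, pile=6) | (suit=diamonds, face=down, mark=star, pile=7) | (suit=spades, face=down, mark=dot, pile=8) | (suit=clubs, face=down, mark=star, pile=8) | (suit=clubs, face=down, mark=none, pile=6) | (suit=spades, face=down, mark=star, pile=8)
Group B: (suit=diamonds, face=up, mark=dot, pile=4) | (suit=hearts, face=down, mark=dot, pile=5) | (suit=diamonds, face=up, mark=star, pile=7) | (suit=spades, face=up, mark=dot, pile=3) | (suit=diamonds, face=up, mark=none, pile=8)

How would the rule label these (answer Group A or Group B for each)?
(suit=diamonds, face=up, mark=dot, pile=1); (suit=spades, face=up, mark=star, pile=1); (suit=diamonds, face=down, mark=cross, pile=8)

Group B, Group B, Group A

Every 'Group A' example satisfies: face is down AND pile ≥ 6. None of the 'Group B' examples do.
(suit=diamonds, face=up, mark=dot, pile=1): face is up, pile = 1 — does not satisfy this, so Group B. (suit=spades, face=up, mark=star, pile=1): face is up, pile = 1 — does not satisfy this, so Group B. (suit=diamonds, face=down, mark=cross, pile=8): face is down, pile = 8 — qualifies, so Group A.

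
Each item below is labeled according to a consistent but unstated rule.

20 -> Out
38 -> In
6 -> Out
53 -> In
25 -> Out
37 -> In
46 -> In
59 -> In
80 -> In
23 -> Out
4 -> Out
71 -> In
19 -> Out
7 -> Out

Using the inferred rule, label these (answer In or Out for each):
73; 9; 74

In, Out, In

Every 'In' example satisfies: at least 37. None of the 'Out' examples do.
73: In (73 ≥ 37).
9: Out (9 < 37).
74: In (74 ≥ 37).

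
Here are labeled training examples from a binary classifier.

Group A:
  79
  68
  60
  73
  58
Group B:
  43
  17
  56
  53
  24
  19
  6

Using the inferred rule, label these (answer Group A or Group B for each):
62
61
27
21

'Group A' ⟺ at least 58.
Group A: 62, since 62 ≥ 58. Group A: 61, since 61 ≥ 58. Group B: 27, since 27 < 58. Group B: 21, since 21 < 58.

Group A, Group A, Group B, Group B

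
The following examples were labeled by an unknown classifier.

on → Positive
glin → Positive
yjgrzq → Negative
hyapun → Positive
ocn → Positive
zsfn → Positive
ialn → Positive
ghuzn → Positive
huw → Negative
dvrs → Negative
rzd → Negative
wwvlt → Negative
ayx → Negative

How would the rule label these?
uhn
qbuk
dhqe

Positive, Negative, Negative

The common property of the 'Positive' items is: contains 'n'. No 'Negative' item has it.
Positive: uhn, since has 'n'. Negative: qbuk, since no 'n'. Negative: dhqe, since no 'n'.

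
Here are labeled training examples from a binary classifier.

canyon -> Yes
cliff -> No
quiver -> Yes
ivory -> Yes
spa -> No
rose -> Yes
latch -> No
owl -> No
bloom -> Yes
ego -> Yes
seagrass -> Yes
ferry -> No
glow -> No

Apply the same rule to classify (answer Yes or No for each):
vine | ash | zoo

Yes, No, Yes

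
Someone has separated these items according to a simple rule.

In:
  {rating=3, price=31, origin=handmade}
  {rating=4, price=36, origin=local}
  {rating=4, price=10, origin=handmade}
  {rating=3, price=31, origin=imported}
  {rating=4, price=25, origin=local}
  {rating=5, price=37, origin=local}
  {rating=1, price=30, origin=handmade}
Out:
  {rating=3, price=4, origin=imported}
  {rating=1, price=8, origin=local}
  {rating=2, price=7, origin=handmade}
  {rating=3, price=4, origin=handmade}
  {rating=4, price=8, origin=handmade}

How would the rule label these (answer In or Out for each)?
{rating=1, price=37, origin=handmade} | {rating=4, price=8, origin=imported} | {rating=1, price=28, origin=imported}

In, Out, In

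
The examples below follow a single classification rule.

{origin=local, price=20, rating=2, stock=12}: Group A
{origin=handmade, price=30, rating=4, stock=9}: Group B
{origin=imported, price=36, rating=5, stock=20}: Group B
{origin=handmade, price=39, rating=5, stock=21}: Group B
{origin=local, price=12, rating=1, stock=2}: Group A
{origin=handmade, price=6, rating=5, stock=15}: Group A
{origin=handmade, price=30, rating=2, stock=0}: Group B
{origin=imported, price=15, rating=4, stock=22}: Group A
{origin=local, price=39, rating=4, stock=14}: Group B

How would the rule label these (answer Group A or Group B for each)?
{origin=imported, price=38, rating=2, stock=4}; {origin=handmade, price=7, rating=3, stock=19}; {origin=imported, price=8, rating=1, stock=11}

Group B, Group A, Group A

The pattern is that an item is 'Group A' exactly when: price ≤ 20.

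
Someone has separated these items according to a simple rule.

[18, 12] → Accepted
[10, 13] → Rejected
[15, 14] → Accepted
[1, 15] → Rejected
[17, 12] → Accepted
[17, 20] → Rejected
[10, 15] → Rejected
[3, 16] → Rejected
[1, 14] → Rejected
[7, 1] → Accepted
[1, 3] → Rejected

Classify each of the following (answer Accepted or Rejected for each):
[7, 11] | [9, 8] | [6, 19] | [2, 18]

Rejected, Accepted, Rejected, Rejected

'Accepted' ⟺ first > second.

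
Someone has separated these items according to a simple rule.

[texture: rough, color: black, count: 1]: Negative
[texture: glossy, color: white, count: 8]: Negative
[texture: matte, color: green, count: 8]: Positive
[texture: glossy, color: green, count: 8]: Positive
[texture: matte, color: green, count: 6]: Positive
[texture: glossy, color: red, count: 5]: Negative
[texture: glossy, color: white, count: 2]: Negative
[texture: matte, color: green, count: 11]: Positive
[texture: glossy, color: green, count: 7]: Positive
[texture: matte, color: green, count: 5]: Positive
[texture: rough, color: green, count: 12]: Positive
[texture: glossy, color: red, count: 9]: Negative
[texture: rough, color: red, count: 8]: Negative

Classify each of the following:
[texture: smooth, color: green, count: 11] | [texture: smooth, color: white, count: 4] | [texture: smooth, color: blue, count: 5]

Positive, Negative, Negative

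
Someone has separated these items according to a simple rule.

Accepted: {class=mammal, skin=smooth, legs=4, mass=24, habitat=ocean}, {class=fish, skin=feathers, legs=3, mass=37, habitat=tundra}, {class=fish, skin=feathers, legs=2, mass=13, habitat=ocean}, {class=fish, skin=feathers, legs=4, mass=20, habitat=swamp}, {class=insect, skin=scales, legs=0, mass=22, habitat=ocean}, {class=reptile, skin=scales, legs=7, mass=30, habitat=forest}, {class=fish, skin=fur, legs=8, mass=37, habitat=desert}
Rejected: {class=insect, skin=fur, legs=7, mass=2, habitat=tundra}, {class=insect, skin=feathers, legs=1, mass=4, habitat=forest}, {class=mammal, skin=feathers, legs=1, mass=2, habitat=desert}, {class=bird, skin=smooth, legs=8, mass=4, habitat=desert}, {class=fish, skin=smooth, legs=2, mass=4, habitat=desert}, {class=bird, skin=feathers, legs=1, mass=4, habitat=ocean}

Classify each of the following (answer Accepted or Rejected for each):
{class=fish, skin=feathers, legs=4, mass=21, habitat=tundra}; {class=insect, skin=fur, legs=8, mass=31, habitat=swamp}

Accepted, Accepted

The rule appears to be: mass ≥ 13.
{class=fish, skin=feathers, legs=4, mass=21, habitat=tundra}: mass = 21 — fits, so Accepted.
{class=insect, skin=fur, legs=8, mass=31, habitat=swamp}: mass = 31 — fits, so Accepted.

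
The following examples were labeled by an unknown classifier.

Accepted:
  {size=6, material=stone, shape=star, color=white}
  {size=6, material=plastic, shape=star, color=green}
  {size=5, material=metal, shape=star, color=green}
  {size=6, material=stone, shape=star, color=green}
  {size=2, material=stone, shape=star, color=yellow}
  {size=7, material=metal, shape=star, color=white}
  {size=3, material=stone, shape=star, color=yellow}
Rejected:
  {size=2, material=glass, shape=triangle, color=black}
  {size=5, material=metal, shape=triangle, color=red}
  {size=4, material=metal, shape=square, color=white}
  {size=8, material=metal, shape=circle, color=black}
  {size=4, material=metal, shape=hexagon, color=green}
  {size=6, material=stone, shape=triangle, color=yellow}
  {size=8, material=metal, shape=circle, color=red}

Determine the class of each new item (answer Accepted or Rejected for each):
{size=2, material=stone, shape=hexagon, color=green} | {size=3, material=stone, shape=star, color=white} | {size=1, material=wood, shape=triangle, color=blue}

Rejected, Accepted, Rejected

A rule that fits every label: shape is star — true of each 'Accepted' example, false of each 'Rejected' one.
Rejected: {size=2, material=stone, shape=hexagon, color=green}, since shape is hexagon. Accepted: {size=3, material=stone, shape=star, color=white}, since shape is star. Rejected: {size=1, material=wood, shape=triangle, color=blue}, since shape is triangle.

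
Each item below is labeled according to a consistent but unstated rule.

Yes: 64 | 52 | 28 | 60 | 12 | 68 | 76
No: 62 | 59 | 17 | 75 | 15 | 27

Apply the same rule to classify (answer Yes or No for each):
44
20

Yes, Yes

Rule: multiple of 4. This holds for each 'Yes' example and fails for each 'No' one.
Yes: 44, since 44 = 4·11. Yes: 20, since 20 = 4·5.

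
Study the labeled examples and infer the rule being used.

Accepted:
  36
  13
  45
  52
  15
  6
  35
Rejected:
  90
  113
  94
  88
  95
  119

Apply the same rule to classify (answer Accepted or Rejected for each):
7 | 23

One predicate separates the groups cleanly: at most 52.
7 — 7 ≤ 52, hence Accepted. 23 — 23 ≤ 52, hence Accepted.

Accepted, Accepted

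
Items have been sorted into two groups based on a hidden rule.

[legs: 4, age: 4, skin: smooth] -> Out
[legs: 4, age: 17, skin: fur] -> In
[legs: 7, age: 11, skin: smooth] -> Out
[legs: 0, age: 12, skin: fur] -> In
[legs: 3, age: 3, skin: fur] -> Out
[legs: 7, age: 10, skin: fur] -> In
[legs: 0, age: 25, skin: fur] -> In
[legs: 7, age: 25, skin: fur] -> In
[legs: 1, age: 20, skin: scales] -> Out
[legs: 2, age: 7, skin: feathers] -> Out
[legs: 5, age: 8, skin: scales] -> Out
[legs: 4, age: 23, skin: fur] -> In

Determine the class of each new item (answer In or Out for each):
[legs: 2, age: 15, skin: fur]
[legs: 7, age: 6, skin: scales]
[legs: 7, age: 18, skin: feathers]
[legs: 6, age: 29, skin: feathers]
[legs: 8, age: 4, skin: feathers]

In, Out, Out, Out, Out

'In' ⟺ skin is fur AND age ≥ 4.
[legs: 2, age: 15, skin: fur]: skin is fur, age = 15 — meets the rule, so In. [legs: 7, age: 6, skin: scales]: skin is scales, age = 6 — does not satisfy this, so Out. [legs: 7, age: 18, skin: feathers]: skin is feathers, age = 18 — does not satisfy this, so Out. [legs: 6, age: 29, skin: feathers]: skin is feathers, age = 29 — does not satisfy this, so Out. [legs: 8, age: 4, skin: feathers]: skin is feathers, age = 4 — does not satisfy this, so Out.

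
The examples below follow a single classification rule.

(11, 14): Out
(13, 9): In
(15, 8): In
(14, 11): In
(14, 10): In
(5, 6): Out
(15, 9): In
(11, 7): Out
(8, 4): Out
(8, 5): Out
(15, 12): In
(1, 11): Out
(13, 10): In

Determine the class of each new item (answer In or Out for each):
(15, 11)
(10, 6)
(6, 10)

In, Out, Out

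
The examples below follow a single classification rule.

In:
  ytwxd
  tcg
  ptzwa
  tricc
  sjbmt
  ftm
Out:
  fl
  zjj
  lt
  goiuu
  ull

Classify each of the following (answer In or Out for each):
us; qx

Out, Out

Rule: odd length AND contains 't'. This holds for each 'In' example and fails for each 'Out' one.
us — length 2, no 't', hence Out. qx — length 2, no 't', hence Out.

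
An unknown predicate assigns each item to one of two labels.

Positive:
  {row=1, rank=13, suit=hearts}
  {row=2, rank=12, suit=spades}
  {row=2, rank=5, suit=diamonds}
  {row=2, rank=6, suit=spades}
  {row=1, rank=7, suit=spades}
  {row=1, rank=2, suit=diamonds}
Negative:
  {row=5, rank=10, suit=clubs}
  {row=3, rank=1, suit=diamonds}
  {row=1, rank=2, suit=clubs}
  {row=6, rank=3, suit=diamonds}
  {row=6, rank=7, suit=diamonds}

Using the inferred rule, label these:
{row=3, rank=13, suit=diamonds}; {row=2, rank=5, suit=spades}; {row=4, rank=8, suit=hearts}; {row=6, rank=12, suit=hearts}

Negative, Positive, Negative, Negative

The common property of the 'Positive' items is: suit is not clubs AND row ≤ 2. No 'Negative' item has it.
{row=3, rank=13, suit=diamonds} — suit is diamonds, row = 3, hence Negative. {row=2, rank=5, suit=spades} — suit is spades, row = 2, hence Positive. {row=4, rank=8, suit=hearts} — suit is hearts, row = 4, hence Negative. {row=6, rank=12, suit=hearts} — suit is hearts, row = 6, hence Negative.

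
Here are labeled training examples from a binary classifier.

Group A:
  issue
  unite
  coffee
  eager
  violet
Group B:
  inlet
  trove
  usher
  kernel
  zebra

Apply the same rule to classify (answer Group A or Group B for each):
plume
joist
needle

The distinguishing property — has ≥ 3 vowels — holds for all the 'Group A' cases and none of the 'Group B' cases.
plume: 2 vowels — fails the rule, so Group B.
joist: 2 vowels — fails the rule, so Group B.
needle: 3 vowels — matches, so Group A.

Group B, Group B, Group A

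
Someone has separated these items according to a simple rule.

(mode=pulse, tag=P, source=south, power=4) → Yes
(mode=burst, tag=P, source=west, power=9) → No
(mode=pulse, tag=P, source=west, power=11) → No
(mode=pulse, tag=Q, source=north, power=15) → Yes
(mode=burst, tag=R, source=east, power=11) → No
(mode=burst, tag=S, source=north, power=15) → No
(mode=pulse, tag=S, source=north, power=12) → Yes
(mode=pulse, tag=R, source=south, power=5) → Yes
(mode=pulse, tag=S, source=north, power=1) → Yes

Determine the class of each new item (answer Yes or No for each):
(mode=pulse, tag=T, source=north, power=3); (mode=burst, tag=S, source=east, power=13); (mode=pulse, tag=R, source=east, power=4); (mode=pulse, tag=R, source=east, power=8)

The distinguishing property — mode is pulse AND power ≠ 11 — holds for all the 'Yes' cases and none of the 'No' cases.
Yes: (mode=pulse, tag=T, source=north, power=3), since mode is pulse, power = 3.
No: (mode=burst, tag=S, source=east, power=13), since mode is burst, power = 13.
Yes: (mode=pulse, tag=R, source=east, power=4), since mode is pulse, power = 4.
Yes: (mode=pulse, tag=R, source=east, power=8), since mode is pulse, power = 8.

Yes, No, Yes, Yes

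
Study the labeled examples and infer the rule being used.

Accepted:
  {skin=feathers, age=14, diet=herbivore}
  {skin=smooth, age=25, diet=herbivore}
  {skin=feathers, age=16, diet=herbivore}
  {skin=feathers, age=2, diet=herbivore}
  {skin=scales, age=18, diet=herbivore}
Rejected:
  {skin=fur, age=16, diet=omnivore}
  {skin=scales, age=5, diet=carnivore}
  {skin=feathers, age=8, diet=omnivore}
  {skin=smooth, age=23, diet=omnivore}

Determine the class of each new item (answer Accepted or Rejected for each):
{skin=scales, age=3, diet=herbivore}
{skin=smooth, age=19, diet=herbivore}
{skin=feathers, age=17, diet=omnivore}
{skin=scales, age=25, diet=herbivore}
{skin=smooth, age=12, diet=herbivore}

A rule that fits every label: diet is herbivore — true of each 'Accepted' example, false of each 'Rejected' one.
{skin=scales, age=3, diet=herbivore} — diet is herbivore, hence Accepted.
{skin=smooth, age=19, diet=herbivore} — diet is herbivore, hence Accepted.
{skin=feathers, age=17, diet=omnivore} — diet is omnivore, hence Rejected.
{skin=scales, age=25, diet=herbivore} — diet is herbivore, hence Accepted.
{skin=smooth, age=12, diet=herbivore} — diet is herbivore, hence Accepted.

Accepted, Accepted, Rejected, Accepted, Accepted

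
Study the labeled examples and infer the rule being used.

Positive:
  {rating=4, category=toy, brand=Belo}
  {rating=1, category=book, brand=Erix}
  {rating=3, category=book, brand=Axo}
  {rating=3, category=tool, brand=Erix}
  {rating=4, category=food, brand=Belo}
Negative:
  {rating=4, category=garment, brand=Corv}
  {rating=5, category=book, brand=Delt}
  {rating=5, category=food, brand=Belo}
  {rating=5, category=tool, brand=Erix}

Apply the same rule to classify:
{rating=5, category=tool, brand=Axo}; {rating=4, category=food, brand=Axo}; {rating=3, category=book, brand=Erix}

Negative, Positive, Positive

Every 'Positive' example satisfies: brand is not Corv AND rating ≤ 4. None of the 'Negative' examples do.
Negative: {rating=5, category=tool, brand=Axo}, since brand is Axo, rating = 5.
Positive: {rating=4, category=food, brand=Axo}, since brand is Axo, rating = 4.
Positive: {rating=3, category=book, brand=Erix}, since brand is Erix, rating = 3.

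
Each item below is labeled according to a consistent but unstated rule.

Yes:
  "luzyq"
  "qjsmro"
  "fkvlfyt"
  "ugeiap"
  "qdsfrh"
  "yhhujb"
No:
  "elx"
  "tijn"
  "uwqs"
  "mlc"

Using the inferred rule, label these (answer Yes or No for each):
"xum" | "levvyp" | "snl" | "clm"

Every 'Yes' example satisfies: length ≥ 5. None of the 'No' examples do.
"xum" → length 3 → No.
"levvyp" → length 6 → Yes.
"snl" → length 3 → No.
"clm" → length 3 → No.

No, Yes, No, No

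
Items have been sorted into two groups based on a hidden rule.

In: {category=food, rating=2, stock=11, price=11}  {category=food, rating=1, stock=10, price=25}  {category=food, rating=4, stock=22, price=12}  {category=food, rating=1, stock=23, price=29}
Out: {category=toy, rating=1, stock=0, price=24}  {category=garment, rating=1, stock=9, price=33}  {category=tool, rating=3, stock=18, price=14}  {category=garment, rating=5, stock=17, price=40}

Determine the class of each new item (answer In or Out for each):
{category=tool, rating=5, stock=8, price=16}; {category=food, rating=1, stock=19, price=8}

The classifier is using: category is food.
{category=tool, rating=5, stock=8, price=16}: Out (category is tool).
{category=food, rating=1, stock=19, price=8}: In (category is food).

Out, In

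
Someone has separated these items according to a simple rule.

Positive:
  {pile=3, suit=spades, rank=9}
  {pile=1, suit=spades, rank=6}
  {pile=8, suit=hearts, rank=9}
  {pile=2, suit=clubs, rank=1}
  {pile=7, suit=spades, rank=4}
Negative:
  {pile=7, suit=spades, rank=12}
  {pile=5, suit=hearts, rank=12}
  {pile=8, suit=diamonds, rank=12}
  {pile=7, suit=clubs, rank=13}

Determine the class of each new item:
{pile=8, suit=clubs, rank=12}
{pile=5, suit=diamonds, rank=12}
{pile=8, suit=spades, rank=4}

Negative, Negative, Positive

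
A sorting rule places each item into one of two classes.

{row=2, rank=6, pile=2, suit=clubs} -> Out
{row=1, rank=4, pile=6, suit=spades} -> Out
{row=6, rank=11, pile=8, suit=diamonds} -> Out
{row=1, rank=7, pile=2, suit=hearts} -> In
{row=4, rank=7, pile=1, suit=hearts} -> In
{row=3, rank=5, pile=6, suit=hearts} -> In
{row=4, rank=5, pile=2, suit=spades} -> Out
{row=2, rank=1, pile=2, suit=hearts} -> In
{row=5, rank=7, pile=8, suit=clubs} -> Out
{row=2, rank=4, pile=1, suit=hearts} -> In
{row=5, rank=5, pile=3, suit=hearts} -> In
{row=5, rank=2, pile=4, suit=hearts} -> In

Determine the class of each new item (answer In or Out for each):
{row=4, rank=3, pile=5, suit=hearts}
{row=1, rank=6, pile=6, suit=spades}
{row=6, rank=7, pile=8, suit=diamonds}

The classifier is using: suit is hearts.

In, Out, Out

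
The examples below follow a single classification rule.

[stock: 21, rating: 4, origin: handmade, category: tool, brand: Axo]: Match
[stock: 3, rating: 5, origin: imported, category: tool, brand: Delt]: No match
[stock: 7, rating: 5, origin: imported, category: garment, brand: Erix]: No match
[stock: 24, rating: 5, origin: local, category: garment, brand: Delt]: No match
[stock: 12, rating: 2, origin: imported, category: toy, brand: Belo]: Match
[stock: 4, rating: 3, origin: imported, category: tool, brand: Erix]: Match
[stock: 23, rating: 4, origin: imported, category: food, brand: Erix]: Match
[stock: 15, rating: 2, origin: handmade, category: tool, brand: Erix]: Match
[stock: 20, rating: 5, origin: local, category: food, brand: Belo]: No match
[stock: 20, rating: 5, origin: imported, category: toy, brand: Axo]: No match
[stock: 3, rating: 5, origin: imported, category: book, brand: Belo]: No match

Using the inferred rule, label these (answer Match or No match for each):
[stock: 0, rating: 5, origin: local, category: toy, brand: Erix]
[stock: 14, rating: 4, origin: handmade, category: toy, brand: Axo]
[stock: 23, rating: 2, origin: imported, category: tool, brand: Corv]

The simplest hypothesis consistent with all the labels is: rating ≤ 4.

No match, Match, Match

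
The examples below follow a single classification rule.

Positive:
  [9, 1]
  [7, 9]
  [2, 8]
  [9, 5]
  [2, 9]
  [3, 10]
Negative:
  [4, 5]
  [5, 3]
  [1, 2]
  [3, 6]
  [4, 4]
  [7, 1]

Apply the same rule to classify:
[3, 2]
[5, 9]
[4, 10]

'Positive' ⟺ sum ≥ 10.

Negative, Positive, Positive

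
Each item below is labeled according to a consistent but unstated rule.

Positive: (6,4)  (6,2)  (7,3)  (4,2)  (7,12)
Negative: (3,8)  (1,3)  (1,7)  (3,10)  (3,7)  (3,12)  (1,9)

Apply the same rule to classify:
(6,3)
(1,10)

Positive, Negative

Every 'Positive' example satisfies: first ≥ 4. None of the 'Negative' examples do.
(6,3): first 6 — meets the rule, so Positive. (1,10): first 1 — does not satisfy this, so Negative.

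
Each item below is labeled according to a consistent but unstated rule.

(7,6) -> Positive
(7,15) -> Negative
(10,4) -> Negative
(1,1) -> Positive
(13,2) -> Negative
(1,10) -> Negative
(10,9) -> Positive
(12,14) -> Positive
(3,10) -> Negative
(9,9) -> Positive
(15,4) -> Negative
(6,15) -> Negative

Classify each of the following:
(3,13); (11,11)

Negative, Positive

A rule that fits every label: |first − second| ≤ 2 — true of each 'Positive' example, false of each 'Negative' one.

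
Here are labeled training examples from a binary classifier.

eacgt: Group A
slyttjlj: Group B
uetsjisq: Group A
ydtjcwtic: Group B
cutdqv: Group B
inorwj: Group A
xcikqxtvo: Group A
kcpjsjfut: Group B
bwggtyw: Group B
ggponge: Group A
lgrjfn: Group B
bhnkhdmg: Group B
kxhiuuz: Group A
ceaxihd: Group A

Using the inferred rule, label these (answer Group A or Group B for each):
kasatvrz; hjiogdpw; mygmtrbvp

Group A, Group A, Group B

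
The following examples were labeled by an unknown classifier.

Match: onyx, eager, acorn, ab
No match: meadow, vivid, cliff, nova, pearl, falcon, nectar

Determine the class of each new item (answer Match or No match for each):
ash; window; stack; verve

A rule that fits every label: starts with a vowel — true of each 'Match' example, false of each 'No match' one.
ash: Match (starts with 'a'). window: No match (starts with 'w'). stack: No match (starts with 's'). verve: No match (starts with 'v').

Match, No match, No match, No match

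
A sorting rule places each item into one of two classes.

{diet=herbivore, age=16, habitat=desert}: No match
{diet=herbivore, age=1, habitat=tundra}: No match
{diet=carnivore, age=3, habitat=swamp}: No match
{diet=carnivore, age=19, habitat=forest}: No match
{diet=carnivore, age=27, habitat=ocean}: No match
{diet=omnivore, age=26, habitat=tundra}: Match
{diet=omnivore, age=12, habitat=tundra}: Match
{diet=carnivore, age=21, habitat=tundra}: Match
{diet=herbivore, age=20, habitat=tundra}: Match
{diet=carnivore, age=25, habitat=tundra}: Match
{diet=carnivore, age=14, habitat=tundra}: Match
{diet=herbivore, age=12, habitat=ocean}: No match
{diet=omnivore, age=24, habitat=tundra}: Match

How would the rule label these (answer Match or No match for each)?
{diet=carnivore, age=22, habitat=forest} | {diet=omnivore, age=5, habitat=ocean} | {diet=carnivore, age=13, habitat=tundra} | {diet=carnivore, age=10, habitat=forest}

No match, No match, Match, No match

The classifier is using: habitat is tundra AND age ≥ 3.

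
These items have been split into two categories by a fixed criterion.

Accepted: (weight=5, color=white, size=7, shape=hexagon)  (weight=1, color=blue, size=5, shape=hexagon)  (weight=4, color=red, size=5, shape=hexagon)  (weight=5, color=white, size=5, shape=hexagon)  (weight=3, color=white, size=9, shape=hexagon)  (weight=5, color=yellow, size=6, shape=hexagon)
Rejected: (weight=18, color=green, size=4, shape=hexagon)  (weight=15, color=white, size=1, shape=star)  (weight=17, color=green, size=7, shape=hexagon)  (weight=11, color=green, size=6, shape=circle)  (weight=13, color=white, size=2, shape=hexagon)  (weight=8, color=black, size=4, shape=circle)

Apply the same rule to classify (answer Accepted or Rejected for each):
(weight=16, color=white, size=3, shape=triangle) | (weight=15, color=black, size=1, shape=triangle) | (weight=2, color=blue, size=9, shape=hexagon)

Rejected, Rejected, Accepted

One predicate separates the groups cleanly: weight ≤ 5.
(weight=16, color=white, size=3, shape=triangle) — weight = 16, hence Rejected.
(weight=15, color=black, size=1, shape=triangle) — weight = 15, hence Rejected.
(weight=2, color=blue, size=9, shape=hexagon) — weight = 2, hence Accepted.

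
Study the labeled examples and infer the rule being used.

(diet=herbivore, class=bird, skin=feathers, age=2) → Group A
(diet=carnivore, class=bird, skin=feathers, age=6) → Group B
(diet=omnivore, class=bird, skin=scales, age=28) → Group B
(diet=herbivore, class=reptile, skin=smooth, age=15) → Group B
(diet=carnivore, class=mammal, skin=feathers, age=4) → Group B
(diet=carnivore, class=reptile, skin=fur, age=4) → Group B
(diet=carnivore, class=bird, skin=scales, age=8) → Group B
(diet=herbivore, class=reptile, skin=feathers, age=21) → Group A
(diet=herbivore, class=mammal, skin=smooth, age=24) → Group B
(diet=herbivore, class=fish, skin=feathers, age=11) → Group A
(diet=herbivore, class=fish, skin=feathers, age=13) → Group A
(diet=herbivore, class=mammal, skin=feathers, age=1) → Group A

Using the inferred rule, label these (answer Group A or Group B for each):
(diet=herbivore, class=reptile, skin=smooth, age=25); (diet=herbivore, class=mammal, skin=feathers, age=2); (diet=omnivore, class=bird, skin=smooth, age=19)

The classifier is using: skin is feathers AND diet is herbivore.

Group B, Group A, Group B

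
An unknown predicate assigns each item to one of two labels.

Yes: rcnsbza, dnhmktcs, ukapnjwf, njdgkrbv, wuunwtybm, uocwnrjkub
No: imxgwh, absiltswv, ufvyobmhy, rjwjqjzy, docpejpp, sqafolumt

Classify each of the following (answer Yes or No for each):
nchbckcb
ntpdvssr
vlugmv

The pattern is that an item is 'Yes' exactly when: contains 'n'.
nchbckcb → has 'n' → Yes.
ntpdvssr → has 'n' → Yes.
vlugmv → no 'n' → No.

Yes, Yes, No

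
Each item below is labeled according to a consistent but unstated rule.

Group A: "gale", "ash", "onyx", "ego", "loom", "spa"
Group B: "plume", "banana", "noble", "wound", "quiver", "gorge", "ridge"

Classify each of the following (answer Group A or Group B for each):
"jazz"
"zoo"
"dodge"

'Group A' ⟺ length ≤ 4.
"jazz": length 4, checks out → Group A. "zoo": length 3, checks out → Group A. "dodge": length 5, fails this test → Group B.

Group A, Group A, Group B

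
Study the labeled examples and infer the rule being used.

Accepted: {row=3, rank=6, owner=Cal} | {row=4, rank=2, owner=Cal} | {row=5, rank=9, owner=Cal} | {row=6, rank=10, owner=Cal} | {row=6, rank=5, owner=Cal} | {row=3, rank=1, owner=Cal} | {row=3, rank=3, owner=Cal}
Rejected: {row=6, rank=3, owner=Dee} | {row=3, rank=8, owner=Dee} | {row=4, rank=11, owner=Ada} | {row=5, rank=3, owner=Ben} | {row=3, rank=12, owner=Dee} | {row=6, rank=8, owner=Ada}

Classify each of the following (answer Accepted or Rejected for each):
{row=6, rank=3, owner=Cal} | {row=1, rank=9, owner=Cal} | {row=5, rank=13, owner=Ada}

Every 'Accepted' example satisfies: owner is Cal. None of the 'Rejected' examples do.
{row=6, rank=3, owner=Cal} — owner is Cal, hence Accepted.
{row=1, rank=9, owner=Cal} — owner is Cal, hence Accepted.
{row=5, rank=13, owner=Ada} — owner is Ada, hence Rejected.

Accepted, Accepted, Rejected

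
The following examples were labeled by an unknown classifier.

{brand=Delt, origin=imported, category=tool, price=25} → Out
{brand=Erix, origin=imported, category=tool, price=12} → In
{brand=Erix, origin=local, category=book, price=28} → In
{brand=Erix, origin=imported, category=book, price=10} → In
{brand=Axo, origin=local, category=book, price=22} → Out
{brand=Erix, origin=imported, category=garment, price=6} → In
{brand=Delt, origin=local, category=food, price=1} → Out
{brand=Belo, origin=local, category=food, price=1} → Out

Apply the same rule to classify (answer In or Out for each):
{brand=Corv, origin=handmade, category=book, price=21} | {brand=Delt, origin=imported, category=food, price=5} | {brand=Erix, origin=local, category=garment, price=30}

Out, Out, In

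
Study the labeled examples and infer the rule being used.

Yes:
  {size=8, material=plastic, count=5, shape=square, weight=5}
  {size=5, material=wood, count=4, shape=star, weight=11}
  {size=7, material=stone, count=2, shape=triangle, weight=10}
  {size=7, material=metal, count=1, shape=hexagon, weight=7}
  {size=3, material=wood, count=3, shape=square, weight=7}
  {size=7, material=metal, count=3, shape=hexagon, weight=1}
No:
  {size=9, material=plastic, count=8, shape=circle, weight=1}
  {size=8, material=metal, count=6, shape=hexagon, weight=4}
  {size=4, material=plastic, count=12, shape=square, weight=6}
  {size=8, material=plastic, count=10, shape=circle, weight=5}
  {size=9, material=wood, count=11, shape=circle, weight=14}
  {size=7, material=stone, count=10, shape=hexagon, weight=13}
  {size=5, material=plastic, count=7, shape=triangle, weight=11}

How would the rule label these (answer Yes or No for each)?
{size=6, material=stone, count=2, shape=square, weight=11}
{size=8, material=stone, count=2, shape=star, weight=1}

Rule: count ≤ 5. This holds for each 'Yes' example and fails for each 'No' one.
{size=6, material=stone, count=2, shape=square, weight=11} — count = 2, hence Yes. {size=8, material=stone, count=2, shape=star, weight=1} — count = 2, hence Yes.

Yes, Yes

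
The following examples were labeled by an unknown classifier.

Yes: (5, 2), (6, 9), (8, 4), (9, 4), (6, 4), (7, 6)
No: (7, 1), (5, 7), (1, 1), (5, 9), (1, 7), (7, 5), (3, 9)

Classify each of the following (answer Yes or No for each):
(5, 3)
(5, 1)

No, No

Comparing the two groups points to one rule — product is even.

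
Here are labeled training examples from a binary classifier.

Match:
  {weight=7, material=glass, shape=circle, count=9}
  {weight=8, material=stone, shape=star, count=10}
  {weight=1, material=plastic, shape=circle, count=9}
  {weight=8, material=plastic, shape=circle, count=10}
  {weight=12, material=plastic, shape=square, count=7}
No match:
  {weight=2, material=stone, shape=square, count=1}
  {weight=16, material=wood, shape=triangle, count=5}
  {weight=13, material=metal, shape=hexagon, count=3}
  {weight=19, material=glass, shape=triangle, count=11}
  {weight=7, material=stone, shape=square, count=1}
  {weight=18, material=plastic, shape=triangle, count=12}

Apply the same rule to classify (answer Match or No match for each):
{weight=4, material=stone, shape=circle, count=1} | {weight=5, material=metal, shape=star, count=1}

No match, No match

The rule appears to be: count ≥ 7 AND count ≤ 10.
{weight=4, material=stone, shape=circle, count=1} → count = 1 → No match. {weight=5, material=metal, shape=star, count=1} → count = 1 → No match.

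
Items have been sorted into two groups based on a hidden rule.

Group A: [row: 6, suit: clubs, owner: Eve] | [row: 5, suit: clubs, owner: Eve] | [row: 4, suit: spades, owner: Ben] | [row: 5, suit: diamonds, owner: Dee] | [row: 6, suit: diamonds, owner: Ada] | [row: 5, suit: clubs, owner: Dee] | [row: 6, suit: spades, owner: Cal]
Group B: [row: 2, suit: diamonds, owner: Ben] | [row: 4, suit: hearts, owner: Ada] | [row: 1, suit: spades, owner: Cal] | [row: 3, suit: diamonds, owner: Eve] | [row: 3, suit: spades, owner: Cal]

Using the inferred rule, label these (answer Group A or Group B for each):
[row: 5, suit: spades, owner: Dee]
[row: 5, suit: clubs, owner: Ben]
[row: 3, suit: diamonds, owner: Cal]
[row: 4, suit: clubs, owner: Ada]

Group A, Group A, Group B, Group A

The classifier is using: suit is not hearts AND row ≥ 4.
[row: 5, suit: spades, owner: Dee]: suit is spades, row = 5 — meets the rule, so Group A. [row: 5, suit: clubs, owner: Ben]: suit is clubs, row = 5 — meets the rule, so Group A. [row: 3, suit: diamonds, owner: Cal]: suit is diamonds, row = 3 — does not fit, so Group B. [row: 4, suit: clubs, owner: Ada]: suit is clubs, row = 4 — meets the rule, so Group A.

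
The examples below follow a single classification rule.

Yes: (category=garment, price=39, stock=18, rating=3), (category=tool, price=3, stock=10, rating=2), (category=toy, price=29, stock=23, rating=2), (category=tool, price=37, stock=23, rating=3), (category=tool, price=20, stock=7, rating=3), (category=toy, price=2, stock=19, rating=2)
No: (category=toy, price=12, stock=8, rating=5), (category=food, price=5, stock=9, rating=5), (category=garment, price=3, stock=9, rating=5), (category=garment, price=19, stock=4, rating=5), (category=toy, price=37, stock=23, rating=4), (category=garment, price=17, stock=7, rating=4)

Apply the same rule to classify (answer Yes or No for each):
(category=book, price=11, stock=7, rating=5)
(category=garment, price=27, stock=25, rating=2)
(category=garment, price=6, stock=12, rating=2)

No, Yes, Yes

All 'Yes' examples share one property — rating ≤ 3 — and every 'No' example lacks it.
(category=book, price=11, stock=7, rating=5): No (rating = 5). (category=garment, price=27, stock=25, rating=2): Yes (rating = 2). (category=garment, price=6, stock=12, rating=2): Yes (rating = 2).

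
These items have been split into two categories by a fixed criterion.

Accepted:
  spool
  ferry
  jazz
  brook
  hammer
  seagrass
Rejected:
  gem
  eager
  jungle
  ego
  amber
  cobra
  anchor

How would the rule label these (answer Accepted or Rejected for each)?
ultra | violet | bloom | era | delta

Rejected, Rejected, Accepted, Rejected, Rejected

The pattern is that an item is 'Accepted' exactly when: has a double letter.
ultra — no doubled letter, hence Rejected.
violet — no doubled letter, hence Rejected.
bloom — 'oo' doubled, hence Accepted.
era — no doubled letter, hence Rejected.
delta — no doubled letter, hence Rejected.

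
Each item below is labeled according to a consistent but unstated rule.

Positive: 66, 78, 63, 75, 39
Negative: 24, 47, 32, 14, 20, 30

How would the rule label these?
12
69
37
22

The simplest hypothesis consistent with all the labels is: multiple of 3 AND at least 32.
12: Negative (12 = 3·4, 12 < 32).
69: Positive (69 = 3·23, 69 ≥ 32).
37: Negative (37 = 3·12 + 1, 37 ≥ 32).
22: Negative (22 = 3·7 + 1, 22 < 32).

Negative, Positive, Negative, Negative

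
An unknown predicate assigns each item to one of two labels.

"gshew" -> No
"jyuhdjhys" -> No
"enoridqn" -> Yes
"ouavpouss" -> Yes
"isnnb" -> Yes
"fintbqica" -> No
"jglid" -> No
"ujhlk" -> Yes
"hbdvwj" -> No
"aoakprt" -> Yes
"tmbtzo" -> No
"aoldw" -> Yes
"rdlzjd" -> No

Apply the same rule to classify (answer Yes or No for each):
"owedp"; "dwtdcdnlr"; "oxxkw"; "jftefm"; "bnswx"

Yes, No, Yes, No, No

'Yes' ⟺ starts with a vowel.
"owedp" → starts with 'o' → Yes. "dwtdcdnlr" → starts with 'd' → No. "oxxkw" → starts with 'o' → Yes. "jftefm" → starts with 'j' → No. "bnswx" → starts with 'b' → No.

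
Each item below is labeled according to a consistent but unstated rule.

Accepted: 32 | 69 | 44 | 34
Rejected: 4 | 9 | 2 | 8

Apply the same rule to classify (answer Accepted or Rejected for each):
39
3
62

Accepted, Rejected, Accepted

The distinguishing property — at least 32 — holds for all the 'Accepted' cases and none of the 'Rejected' cases.
Accepted: 39, since 39 ≥ 32. Rejected: 3, since 3 < 32. Accepted: 62, since 62 ≥ 32.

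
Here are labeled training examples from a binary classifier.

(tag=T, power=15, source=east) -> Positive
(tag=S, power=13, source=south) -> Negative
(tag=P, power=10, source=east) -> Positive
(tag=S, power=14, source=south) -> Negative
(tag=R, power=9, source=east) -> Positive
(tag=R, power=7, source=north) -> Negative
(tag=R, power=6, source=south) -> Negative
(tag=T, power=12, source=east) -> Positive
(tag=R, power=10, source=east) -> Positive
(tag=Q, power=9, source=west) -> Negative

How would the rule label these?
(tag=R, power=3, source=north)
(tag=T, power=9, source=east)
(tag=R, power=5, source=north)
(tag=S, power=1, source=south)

Rule: source is east. This holds for each 'Positive' example and fails for each 'Negative' one.
(tag=R, power=3, source=north): source is north — does not pass, so Negative.
(tag=T, power=9, source=east): source is east — qualifies, so Positive.
(tag=R, power=5, source=north): source is north — does not pass, so Negative.
(tag=S, power=1, source=south): source is south — does not pass, so Negative.

Negative, Positive, Negative, Negative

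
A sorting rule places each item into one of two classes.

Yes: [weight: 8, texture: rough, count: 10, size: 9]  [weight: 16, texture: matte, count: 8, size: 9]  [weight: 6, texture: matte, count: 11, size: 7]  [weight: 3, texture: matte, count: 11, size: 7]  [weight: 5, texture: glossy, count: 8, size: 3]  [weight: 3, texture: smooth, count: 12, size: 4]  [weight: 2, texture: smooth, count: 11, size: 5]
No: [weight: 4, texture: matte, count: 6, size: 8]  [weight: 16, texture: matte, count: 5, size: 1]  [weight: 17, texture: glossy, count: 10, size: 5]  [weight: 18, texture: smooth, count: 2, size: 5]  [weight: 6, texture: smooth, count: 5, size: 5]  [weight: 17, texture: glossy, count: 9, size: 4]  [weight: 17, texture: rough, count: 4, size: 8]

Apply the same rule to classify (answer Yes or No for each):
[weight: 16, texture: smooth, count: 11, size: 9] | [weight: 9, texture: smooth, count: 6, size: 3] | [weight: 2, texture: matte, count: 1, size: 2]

Yes, No, No

A rule that fits every label: count ≥ 8 AND weight ≤ 16 — true of each 'Yes' example, false of each 'No' one.
[weight: 16, texture: smooth, count: 11, size: 9] — count = 11, weight = 16, hence Yes. [weight: 9, texture: smooth, count: 6, size: 3] — count = 6, weight = 9, hence No. [weight: 2, texture: matte, count: 1, size: 2] — count = 1, weight = 2, hence No.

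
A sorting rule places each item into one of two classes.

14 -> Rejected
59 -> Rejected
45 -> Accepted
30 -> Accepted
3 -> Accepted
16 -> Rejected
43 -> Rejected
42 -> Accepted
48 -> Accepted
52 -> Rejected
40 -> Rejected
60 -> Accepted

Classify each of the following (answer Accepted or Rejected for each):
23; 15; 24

Rejected, Accepted, Accepted

Checking candidate rules against both groups, what survives is: multiple of 3.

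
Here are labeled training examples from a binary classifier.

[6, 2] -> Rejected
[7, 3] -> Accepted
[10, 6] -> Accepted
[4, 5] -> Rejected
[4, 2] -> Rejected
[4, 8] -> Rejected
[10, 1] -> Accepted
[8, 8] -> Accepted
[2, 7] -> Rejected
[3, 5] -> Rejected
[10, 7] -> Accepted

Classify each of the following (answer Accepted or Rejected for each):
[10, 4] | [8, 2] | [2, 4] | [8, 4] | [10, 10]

The rule appears to be: first ≥ 7.
[10, 4]: Accepted (first 10). [8, 2]: Accepted (first 8). [2, 4]: Rejected (first 2). [8, 4]: Accepted (first 8). [10, 10]: Accepted (first 10).

Accepted, Accepted, Rejected, Accepted, Accepted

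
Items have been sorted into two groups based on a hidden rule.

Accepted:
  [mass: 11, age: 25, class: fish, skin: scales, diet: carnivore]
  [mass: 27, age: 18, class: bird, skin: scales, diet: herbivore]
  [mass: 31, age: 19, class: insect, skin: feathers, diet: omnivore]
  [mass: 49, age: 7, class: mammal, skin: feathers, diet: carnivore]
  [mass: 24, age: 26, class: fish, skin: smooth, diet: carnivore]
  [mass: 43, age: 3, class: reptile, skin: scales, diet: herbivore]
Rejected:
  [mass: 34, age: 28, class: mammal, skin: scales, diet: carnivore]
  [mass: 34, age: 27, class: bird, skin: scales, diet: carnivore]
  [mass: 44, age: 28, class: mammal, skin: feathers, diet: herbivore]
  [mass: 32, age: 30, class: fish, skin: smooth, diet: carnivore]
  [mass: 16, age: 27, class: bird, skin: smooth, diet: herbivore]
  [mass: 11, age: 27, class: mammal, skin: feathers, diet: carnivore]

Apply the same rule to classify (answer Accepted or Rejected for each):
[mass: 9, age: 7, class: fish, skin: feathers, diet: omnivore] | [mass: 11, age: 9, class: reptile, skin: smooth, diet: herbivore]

Accepted, Accepted

The classifier is using: age ≤ 26.
Accepted: [mass: 9, age: 7, class: fish, skin: feathers, diet: omnivore], since age = 7.
Accepted: [mass: 11, age: 9, class: reptile, skin: smooth, diet: herbivore], since age = 9.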